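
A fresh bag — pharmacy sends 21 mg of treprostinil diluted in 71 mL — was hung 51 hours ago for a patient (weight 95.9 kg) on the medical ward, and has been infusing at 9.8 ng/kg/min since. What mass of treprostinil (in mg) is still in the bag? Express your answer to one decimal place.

18.1 mg

Dose = 9.8 ng/kg/min × 95.9 kg = 939.82 ng/min
939.82 ng/min × 60 min/hr = 56389.2 ng/hr
Concentration = 21 mg ÷ 71 mL = 0.2957746 mg/mL = 295774.6 ng/mL
Rate = 56389.2 ng/hr ÷ 295774.6 ng/mL = 0.1906492 mL/hr
Volume infused = 0.1906492 mL/hr × 51 hr = 9.723109 mL
Volume remaining = 71 − 9.723109 = 61.27689 mL
Drug remaining = 61.27689 mL × 295774.6 ng/mL = 18124151 ng = 18.12415 mg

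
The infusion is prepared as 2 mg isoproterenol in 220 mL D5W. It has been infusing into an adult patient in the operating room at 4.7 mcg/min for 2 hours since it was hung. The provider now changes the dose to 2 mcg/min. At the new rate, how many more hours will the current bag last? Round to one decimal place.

Initial rate:
4.7 mcg/min × 60 min/hr = 282 mcg/hr
Concentration = 2 mg ÷ 220 mL = 0.009090909 mg/mL = 9.090909 mcg/mL
Rate = 282 mcg/hr ÷ 9.090909 mcg/mL = 31.02 mL/hr
Volume infused so far = 31.02 mL/hr × 2 hr = 62.04 mL
Volume remaining = 220 − 62.04 = 157.96 mL
New rate:
2 mcg/min × 60 min/hr = 120 mcg/hr
Rate = 120 mcg/hr ÷ 9.090909 mcg/mL = 13.2 mL/hr
Time remaining = 157.96 mL ÷ 13.2 mL/hr = 11.96667 hr

12.0 hours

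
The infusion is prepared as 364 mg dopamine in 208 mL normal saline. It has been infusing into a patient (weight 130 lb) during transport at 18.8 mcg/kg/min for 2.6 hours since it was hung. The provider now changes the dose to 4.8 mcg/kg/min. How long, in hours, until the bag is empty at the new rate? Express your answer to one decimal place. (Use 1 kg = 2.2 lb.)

11.2 hours

Initial rate:
Weight = 130 lb ÷ 2.2 lb/kg = 59.09091 kg
Dose = 18.8 mcg/kg/min × 59.09091 kg = 1110.909 mcg/min
1110.909 mcg/min × 60 min/hr = 66654.55 mcg/hr
Concentration = 364 mg ÷ 208 mL = 1.75 mg/mL = 1750 mcg/mL
Rate = 66654.55 mcg/hr ÷ 1750 mcg/mL = 38.08831 mL/hr
Volume infused so far = 38.08831 mL/hr × 2.6 hr = 99.02961 mL
Volume remaining = 208 − 99.02961 = 108.9704 mL
New rate:
Dose = 4.8 mcg/kg/min × 59.09091 kg = 283.6364 mcg/min
283.6364 mcg/min × 60 min/hr = 17018.18 mcg/hr
Rate = 17018.18 mcg/hr ÷ 1750 mcg/mL = 9.724675 mL/hr
Time remaining = 108.9704 mL ÷ 9.724675 mL/hr = 11.20556 hr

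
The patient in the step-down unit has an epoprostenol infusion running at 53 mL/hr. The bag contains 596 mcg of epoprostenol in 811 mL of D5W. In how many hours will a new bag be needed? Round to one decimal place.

Duration = 811 mL ÷ 53 mL/hr = 15.30189 hr

15.3 hours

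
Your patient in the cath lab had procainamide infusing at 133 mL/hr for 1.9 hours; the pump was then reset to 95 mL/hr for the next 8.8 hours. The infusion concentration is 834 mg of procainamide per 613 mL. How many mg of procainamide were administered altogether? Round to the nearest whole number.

Concentration = 834 mg ÷ 613 mL = 1.360522 mg/mL
Stage 1: 133 mL/hr × 1.9 hr = 252.7 mL → 252.7 mL × 1.360522 mg/mL = 343.8039 mg
Stage 2: 95 mL/hr × 8.8 hr = 836 mL → 836 mL × 1.360522 mg/mL = 1137.396 mg
Total = 343.8039 + 1137.396 = 1481.2 mg

1481 mg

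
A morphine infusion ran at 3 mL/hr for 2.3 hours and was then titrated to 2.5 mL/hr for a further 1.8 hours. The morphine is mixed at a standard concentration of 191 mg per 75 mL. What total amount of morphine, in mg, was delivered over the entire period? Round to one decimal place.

Concentration = 191 mg ÷ 75 mL = 2.546667 mg/mL
Stage 1: 3 mL/hr × 2.3 hr = 6.9 mL → 6.9 mL × 2.546667 mg/mL = 17.572 mg
Stage 2: 2.5 mL/hr × 1.8 hr = 4.5 mL → 4.5 mL × 2.546667 mg/mL = 11.46 mg
Total = 17.572 + 11.46 = 29.032 mg

29.0 mg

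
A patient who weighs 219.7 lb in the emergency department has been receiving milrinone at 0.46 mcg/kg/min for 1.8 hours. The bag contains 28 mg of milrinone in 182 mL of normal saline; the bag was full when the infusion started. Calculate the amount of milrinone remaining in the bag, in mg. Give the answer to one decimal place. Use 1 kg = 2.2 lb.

Weight = 219.7 lb ÷ 2.2 lb/kg = 99.86364 kg
Dose = 0.46 mcg/kg/min × 99.86364 kg = 45.93727 mcg/min
45.93727 mcg/min × 60 min/hr = 2756.236 mcg/hr
Concentration = 28 mg ÷ 182 mL = 0.1538462 mg/mL = 153.8462 mcg/mL
Rate = 2756.236 mcg/hr ÷ 153.8462 mcg/mL = 17.91554 mL/hr
Volume infused = 17.91554 mL/hr × 1.8 hr = 32.24797 mL
Volume remaining = 182 − 32.24797 = 149.752 mL
Drug remaining = 149.752 mL × 153.8462 mcg/mL = 23038.77 mcg = 23.03877 mg

23.0 mg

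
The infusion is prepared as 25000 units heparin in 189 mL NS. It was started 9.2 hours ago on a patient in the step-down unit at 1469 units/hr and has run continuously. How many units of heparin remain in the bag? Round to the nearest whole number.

11485 units

Concentration = 25000 units ÷ 189 mL = 132.2751 units/mL
Rate = 1469 units/hr ÷ 132.2751 units/mL = 11.10564 mL/hr
Volume infused = 11.10564 mL/hr × 9.2 hr = 102.1719 mL
Volume remaining = 189 − 102.1719 = 86.82811 mL
Drug remaining = 86.82811 mL × 132.2751 units/mL = 11485.2 units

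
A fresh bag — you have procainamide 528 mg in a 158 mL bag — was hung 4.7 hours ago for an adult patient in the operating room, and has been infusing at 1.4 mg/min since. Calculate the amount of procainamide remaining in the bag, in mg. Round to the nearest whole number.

1.4 mg/min × 60 min/hr = 84 mg/hr
Concentration = 528 mg ÷ 158 mL = 3.341772 mg/mL
Rate = 84 mg/hr ÷ 3.341772 mg/mL = 25.13636 mL/hr
Volume infused = 25.13636 mL/hr × 4.7 hr = 118.1409 mL
Volume remaining = 158 − 118.1409 = 39.85909 mL
Drug remaining = 39.85909 mL × 3.341772 mg/mL = 133.2 mg

133 mg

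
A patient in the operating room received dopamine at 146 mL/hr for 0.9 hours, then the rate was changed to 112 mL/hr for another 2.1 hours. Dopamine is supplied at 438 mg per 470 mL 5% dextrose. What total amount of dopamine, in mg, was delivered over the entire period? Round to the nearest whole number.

342 mg

Concentration = 438 mg ÷ 470 mL = 0.9319149 mg/mL
Stage 1: 146 mL/hr × 0.9 hr = 131.4 mL → 131.4 mL × 0.9319149 mg/mL = 122.4536 mg
Stage 2: 112 mL/hr × 2.1 hr = 235.2 mL → 235.2 mL × 0.9319149 mg/mL = 219.1864 mg
Total = 122.4536 + 219.1864 = 341.64 mg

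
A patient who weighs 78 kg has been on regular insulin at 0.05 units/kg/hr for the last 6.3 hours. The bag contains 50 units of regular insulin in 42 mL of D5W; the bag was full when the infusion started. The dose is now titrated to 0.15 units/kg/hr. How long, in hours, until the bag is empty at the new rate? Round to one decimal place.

2.2 hours

Initial rate:
Dose = 0.05 units/kg/hr × 78 kg = 3.9 units/hr
Concentration = 50 units ÷ 42 mL = 1.190476 units/mL
Rate = 3.9 units/hr ÷ 1.190476 units/mL = 3.276 mL/hr
Volume infused so far = 3.276 mL/hr × 6.3 hr = 20.6388 mL
Volume remaining = 42 − 20.6388 = 21.3612 mL
New rate:
Dose = 0.15 units/kg/hr × 78 kg = 11.7 units/hr
Rate = 11.7 units/hr ÷ 1.190476 units/mL = 9.828 mL/hr
Time remaining = 21.3612 mL ÷ 9.828 mL/hr = 2.173504 hr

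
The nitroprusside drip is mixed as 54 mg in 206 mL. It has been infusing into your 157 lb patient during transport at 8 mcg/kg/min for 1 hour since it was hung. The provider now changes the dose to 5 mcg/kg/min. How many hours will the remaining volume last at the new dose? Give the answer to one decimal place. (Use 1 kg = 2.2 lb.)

Initial rate:
Weight = 157 lb ÷ 2.2 lb/kg = 71.36364 kg
Dose = 8 mcg/kg/min × 71.36364 kg = 570.9091 mcg/min
570.9091 mcg/min × 60 min/hr = 34254.55 mcg/hr
Concentration = 54 mg ÷ 206 mL = 0.2621359 mg/mL = 262.1359 mcg/mL
Rate = 34254.55 mcg/hr ÷ 262.1359 mcg/mL = 130.6747 mL/hr
Volume infused so far = 130.6747 mL/hr × 1 hr = 130.6747 mL
Volume remaining = 206 − 130.6747 = 75.32525 mL
New rate:
Dose = 5 mcg/kg/min × 71.36364 kg = 356.8182 mcg/min
356.8182 mcg/min × 60 min/hr = 21409.09 mcg/hr
Rate = 21409.09 mcg/hr ÷ 262.1359 mcg/mL = 81.67172 mL/hr
Time remaining = 75.32525 mL ÷ 81.67172 mL/hr = 0.922293 hr

0.9 hours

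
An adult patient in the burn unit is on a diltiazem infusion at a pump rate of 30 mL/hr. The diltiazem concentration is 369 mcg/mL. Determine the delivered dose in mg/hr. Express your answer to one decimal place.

11.1 mg/hr

Concentration = 369 mcg/mL = 0.369 mg/mL
Drug rate = 30 mL/hr × 0.369 mg/mL = 11.07 mg/hr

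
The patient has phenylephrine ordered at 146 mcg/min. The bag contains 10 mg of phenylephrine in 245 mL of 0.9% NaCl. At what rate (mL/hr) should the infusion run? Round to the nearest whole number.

215 mL/hr

146 mcg/min × 60 min/hr = 8760 mcg/hr
Concentration = 10 mg ÷ 245 mL = 0.04081633 mg/mL = 40.81633 mcg/mL
Rate = 8760 mcg/hr ÷ 40.81633 mcg/mL = 214.62 mL/hr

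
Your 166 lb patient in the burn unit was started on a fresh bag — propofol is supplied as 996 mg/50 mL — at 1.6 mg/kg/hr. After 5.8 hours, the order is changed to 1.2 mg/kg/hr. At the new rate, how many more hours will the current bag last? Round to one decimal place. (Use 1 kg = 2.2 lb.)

Initial rate:
Weight = 166 lb ÷ 2.2 lb/kg = 75.45455 kg
Dose = 1.6 mg/kg/hr × 75.45455 kg = 120.7273 mg/hr
Concentration = 996 mg ÷ 50 mL = 19.92 mg/mL
Rate = 120.7273 mg/hr ÷ 19.92 mg/mL = 6.060606 mL/hr
Volume infused so far = 6.060606 mL/hr × 5.8 hr = 35.15152 mL
Volume remaining = 50 − 35.15152 = 14.84848 mL
New rate:
Dose = 1.2 mg/kg/hr × 75.45455 kg = 90.54545 mg/hr
Rate = 90.54545 mg/hr ÷ 19.92 mg/mL = 4.545455 mL/hr
Time remaining = 14.84848 mL ÷ 4.545455 mL/hr = 3.266667 hr

3.3 hours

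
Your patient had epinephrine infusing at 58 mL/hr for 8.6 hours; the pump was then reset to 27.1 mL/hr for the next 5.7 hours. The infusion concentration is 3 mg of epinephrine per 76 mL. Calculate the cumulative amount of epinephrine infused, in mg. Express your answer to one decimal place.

Concentration = 3 mg ÷ 76 mL = 0.03947368 mg/mL
Stage 1: 58 mL/hr × 8.6 hr = 498.8 mL → 498.8 mL × 0.03947368 mg/mL = 19.68947 mg
Stage 2: 27.1 mL/hr × 5.7 hr = 154.47 mL → 154.47 mL × 0.03947368 mg/mL = 6.0975 mg
Total = 19.68947 + 6.0975 = 25.78697 mg

25.8 mg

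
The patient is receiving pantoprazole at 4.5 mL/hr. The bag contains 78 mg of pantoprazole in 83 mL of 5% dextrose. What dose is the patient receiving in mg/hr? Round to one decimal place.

4.2 mg/hr

Concentration = 78 mg ÷ 83 mL = 0.939759 mg/mL
Drug rate = 4.5 mL/hr × 0.939759 mg/mL = 4.228916 mg/hr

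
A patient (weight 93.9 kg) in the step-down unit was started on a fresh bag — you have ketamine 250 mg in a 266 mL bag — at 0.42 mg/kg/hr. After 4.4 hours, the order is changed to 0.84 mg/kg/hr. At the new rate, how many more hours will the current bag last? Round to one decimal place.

Initial rate:
Dose = 0.42 mg/kg/hr × 93.9 kg = 39.438 mg/hr
Concentration = 250 mg ÷ 266 mL = 0.9398496 mg/mL
Rate = 39.438 mg/hr ÷ 0.9398496 mg/mL = 41.96203 mL/hr
Volume infused so far = 41.96203 mL/hr × 4.4 hr = 184.6329 mL
Volume remaining = 266 − 184.6329 = 81.36706 mL
New rate:
Dose = 0.84 mg/kg/hr × 93.9 kg = 78.876 mg/hr
Rate = 78.876 mg/hr ÷ 0.9398496 mg/mL = 83.92406 mL/hr
Time remaining = 81.36706 mL ÷ 83.92406 mL/hr = 0.9695319 hr

1.0 hours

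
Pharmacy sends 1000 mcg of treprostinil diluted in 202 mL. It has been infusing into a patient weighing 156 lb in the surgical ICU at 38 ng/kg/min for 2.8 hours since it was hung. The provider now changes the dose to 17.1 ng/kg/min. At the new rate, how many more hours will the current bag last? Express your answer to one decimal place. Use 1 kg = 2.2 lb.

Initial rate:
Weight = 156 lb ÷ 2.2 lb/kg = 70.90909 kg
Dose = 38 ng/kg/min × 70.90909 kg = 2694.545 ng/min
2694.545 ng/min × 60 min/hr = 161672.7 ng/hr
Concentration = 1000 mcg ÷ 202 mL = 4.950495 mcg/mL = 4950.495 ng/mL
Rate = 161672.7 ng/hr ÷ 4950.495 ng/mL = 32.65789 mL/hr
Volume infused so far = 32.65789 mL/hr × 2.8 hr = 91.44209 mL
Volume remaining = 202 − 91.44209 = 110.5579 mL
New rate:
Dose = 17.1 ng/kg/min × 70.90909 kg = 1212.545 ng/min
1212.545 ng/min × 60 min/hr = 72752.73 ng/hr
Rate = 72752.73 ng/hr ÷ 4950.495 ng/mL = 14.69605 mL/hr
Time remaining = 110.5579 mL ÷ 14.69605 mL/hr = 7.522967 hr

7.5 hours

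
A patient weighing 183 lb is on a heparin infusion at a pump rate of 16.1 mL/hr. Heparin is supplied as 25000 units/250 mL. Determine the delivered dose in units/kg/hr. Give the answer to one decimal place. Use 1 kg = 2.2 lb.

Weight = 183 lb ÷ 2.2 lb/kg = 83.18182 kg
Concentration = 25000 units ÷ 250 mL = 100 units/mL
Drug rate = 16.1 mL/hr × 100 units/mL = 1610 units/hr
1610 units/hr ÷ 83.18182 kg = 19.35519 units/kg/hr

19.4 units/kg/hr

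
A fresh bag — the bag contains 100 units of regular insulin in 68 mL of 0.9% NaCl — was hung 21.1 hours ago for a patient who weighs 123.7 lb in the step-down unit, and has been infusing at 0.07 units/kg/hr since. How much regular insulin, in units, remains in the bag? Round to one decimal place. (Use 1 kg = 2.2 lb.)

17.0 units

Weight = 123.7 lb ÷ 2.2 lb/kg = 56.22727 kg
Dose = 0.07 units/kg/hr × 56.22727 kg = 3.935909 units/hr
Concentration = 100 units ÷ 68 mL = 1.470588 units/mL
Rate = 3.935909 units/hr ÷ 1.470588 units/mL = 2.676418 mL/hr
Volume infused = 2.676418 mL/hr × 21.1 hr = 56.47242 mL
Volume remaining = 68 − 56.47242 = 11.52758 mL
Drug remaining = 11.52758 mL × 1.470588 units/mL = 16.95232 units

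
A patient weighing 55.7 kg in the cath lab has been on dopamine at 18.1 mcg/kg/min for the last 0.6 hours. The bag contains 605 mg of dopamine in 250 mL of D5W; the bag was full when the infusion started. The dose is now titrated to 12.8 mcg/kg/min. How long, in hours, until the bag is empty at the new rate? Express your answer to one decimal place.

13.3 hours

Initial rate:
Dose = 18.1 mcg/kg/min × 55.7 kg = 1008.17 mcg/min
1008.17 mcg/min × 60 min/hr = 60490.2 mcg/hr
Concentration = 605 mg ÷ 250 mL = 2.42 mg/mL = 2420 mcg/mL
Rate = 60490.2 mcg/hr ÷ 2420 mcg/mL = 24.99595 mL/hr
Volume infused so far = 24.99595 mL/hr × 0.6 hr = 14.99757 mL
Volume remaining = 250 − 14.99757 = 235.0024 mL
New rate:
Dose = 12.8 mcg/kg/min × 55.7 kg = 712.96 mcg/min
712.96 mcg/min × 60 min/hr = 42777.6 mcg/hr
Rate = 42777.6 mcg/hr ÷ 2420 mcg/mL = 17.67669 mL/hr
Time remaining = 235.0024 mL ÷ 17.67669 mL/hr = 13.29448 hr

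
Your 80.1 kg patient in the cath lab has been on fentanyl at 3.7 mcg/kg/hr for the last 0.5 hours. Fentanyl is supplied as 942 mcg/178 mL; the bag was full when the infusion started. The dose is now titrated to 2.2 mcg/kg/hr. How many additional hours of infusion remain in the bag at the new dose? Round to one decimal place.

4.5 hours

Initial rate:
Dose = 3.7 mcg/kg/hr × 80.1 kg = 296.37 mcg/hr
Concentration = 942 mcg ÷ 178 mL = 5.292135 mcg/mL
Rate = 296.37 mcg/hr ÷ 5.292135 mcg/mL = 56.00197 mL/hr
Volume infused so far = 56.00197 mL/hr × 0.5 hr = 28.00099 mL
Volume remaining = 178 − 28.00099 = 149.999 mL
New rate:
Dose = 2.2 mcg/kg/hr × 80.1 kg = 176.22 mcg/hr
Rate = 176.22 mcg/hr ÷ 5.292135 mcg/mL = 33.29847 mL/hr
Time remaining = 149.999 mL ÷ 33.29847 mL/hr = 4.504682 hr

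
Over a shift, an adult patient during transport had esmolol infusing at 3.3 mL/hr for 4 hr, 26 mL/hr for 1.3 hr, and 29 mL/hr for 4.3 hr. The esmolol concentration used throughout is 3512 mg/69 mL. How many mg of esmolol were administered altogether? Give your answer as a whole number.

Concentration = 3512 mg ÷ 69 mL = 50.89855 mg/mL
Stage 1: 3.3 mL/hr × 4 hr = 13.2 mL → 13.2 mL × 50.89855 mg/mL = 671.8609 mg
Stage 2: 26 mL/hr × 1.3 hr = 33.8 mL → 33.8 mL × 50.89855 mg/mL = 1720.371 mg
Stage 3: 29 mL/hr × 4.3 hr = 124.7 mL → 124.7 mL × 50.89855 mg/mL = 6347.049 mg
Total = 671.8609 + 1720.371 + 6347.049 = 8739.281 mg

8739 mg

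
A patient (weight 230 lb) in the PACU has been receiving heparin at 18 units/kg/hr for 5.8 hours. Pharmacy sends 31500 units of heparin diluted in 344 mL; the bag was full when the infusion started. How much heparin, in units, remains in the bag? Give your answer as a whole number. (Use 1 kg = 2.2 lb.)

Weight = 230 lb ÷ 2.2 lb/kg = 104.5455 kg
Dose = 18 units/kg/hr × 104.5455 kg = 1881.818 units/hr
Concentration = 31500 units ÷ 344 mL = 91.56977 units/mL
Rate = 1881.818 units/hr ÷ 91.56977 units/mL = 20.55065 mL/hr
Volume infused = 20.55065 mL/hr × 5.8 hr = 119.1938 mL
Volume remaining = 344 − 119.1938 = 224.8062 mL
Drug remaining = 224.8062 mL × 91.56977 units/mL = 20585.45 units

20585 units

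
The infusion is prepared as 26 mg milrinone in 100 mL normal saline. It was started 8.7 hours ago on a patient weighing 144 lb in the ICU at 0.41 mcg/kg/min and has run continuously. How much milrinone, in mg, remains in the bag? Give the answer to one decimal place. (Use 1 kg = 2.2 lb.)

Weight = 144 lb ÷ 2.2 lb/kg = 65.45455 kg
Dose = 0.41 mcg/kg/min × 65.45455 kg = 26.83636 mcg/min
26.83636 mcg/min × 60 min/hr = 1610.182 mcg/hr
Concentration = 26 mg ÷ 100 mL = 0.26 mg/mL = 260 mcg/mL
Rate = 1610.182 mcg/hr ÷ 260 mcg/mL = 6.193007 mL/hr
Volume infused = 6.193007 mL/hr × 8.7 hr = 53.87916 mL
Volume remaining = 100 − 53.87916 = 46.12084 mL
Drug remaining = 46.12084 mL × 260 mcg/mL = 11991.42 mcg = 11.99142 mg

12.0 mg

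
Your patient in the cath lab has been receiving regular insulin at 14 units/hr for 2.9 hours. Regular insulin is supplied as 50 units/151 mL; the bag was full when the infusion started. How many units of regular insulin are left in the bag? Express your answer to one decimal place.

9.4 units

Concentration = 50 units ÷ 151 mL = 0.3311258 units/mL
Rate = 14 units/hr ÷ 0.3311258 units/mL = 42.28 mL/hr
Volume infused = 42.28 mL/hr × 2.9 hr = 122.612 mL
Volume remaining = 151 − 122.612 = 28.388 mL
Drug remaining = 28.388 mL × 0.3311258 units/mL = 9.4 units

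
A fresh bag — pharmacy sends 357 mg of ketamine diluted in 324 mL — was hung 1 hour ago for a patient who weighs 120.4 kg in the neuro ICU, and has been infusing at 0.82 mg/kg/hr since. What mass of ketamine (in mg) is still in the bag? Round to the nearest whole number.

Dose = 0.82 mg/kg/hr × 120.4 kg = 98.728 mg/hr
Concentration = 357 mg ÷ 324 mL = 1.101852 mg/mL
Rate = 98.728 mg/hr ÷ 1.101852 mg/mL = 89.60188 mL/hr
Volume infused = 89.60188 mL/hr × 1 hr = 89.60188 mL
Volume remaining = 324 − 89.60188 = 234.3981 mL
Drug remaining = 234.3981 mL × 1.101852 mg/mL = 258.272 mg

258 mg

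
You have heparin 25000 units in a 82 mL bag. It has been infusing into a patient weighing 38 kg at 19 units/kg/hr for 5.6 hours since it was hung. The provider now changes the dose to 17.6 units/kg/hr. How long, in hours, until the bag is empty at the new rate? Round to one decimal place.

31.3 hours

Initial rate:
Dose = 19 units/kg/hr × 38 kg = 722 units/hr
Concentration = 25000 units ÷ 82 mL = 304.878 units/mL
Rate = 722 units/hr ÷ 304.878 units/mL = 2.36816 mL/hr
Volume infused so far = 2.36816 mL/hr × 5.6 hr = 13.2617 mL
Volume remaining = 82 − 13.2617 = 68.7383 mL
New rate:
Dose = 17.6 units/kg/hr × 38 kg = 668.8 units/hr
Rate = 668.8 units/hr ÷ 304.878 units/mL = 2.193664 mL/hr
Time remaining = 68.7383 mL ÷ 2.193664 mL/hr = 31.33493 hr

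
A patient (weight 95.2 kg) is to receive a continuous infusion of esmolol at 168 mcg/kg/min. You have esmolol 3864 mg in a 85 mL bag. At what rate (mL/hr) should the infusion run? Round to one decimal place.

Dose = 168 mcg/kg/min × 95.2 kg = 15993.6 mcg/min
15993.6 mcg/min × 60 min/hr = 959616 mcg/hr
Concentration = 3864 mg ÷ 85 mL = 45.45882 mg/mL = 45458.82 mcg/mL
Rate = 959616 mcg/hr ÷ 45458.82 mcg/mL = 21.10957 mL/hr

21.1 mL/hr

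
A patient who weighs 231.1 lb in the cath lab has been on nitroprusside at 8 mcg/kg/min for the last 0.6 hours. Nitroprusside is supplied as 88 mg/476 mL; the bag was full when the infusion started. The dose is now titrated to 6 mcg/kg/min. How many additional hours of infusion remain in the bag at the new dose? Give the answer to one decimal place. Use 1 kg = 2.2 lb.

Initial rate:
Weight = 231.1 lb ÷ 2.2 lb/kg = 105.0455 kg
Dose = 8 mcg/kg/min × 105.0455 kg = 840.3636 mcg/min
840.3636 mcg/min × 60 min/hr = 50421.82 mcg/hr
Concentration = 88 mg ÷ 476 mL = 0.1848739 mg/mL = 184.8739 mcg/mL
Rate = 50421.82 mcg/hr ÷ 184.8739 mcg/mL = 272.7362 mL/hr
Volume infused so far = 272.7362 mL/hr × 0.6 hr = 163.6417 mL
Volume remaining = 476 − 163.6417 = 312.3583 mL
New rate:
Dose = 6 mcg/kg/min × 105.0455 kg = 630.2727 mcg/min
630.2727 mcg/min × 60 min/hr = 37816.36 mcg/hr
Rate = 37816.36 mcg/hr ÷ 184.8739 mcg/mL = 204.5521 mL/hr
Time remaining = 312.3583 mL ÷ 204.5521 mL/hr = 1.527035 hr

1.5 hours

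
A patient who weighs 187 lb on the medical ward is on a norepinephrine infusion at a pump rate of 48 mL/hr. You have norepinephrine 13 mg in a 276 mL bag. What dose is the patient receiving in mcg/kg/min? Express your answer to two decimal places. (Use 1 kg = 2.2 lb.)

0.44 mcg/kg/min

Weight = 187 lb ÷ 2.2 lb/kg = 85 kg
Concentration = 13 mg ÷ 276 mL = 0.04710145 mg/mL = 47.10145 mcg/mL
Drug rate = 48 mL/hr × 47.10145 mcg/mL = 2260.87 mcg/hr
2260.87 mcg/hr ÷ 60 min/hr = 37.68116 mcg/min
37.68116 mcg/min ÷ 85 kg = 0.4433078 mcg/kg/min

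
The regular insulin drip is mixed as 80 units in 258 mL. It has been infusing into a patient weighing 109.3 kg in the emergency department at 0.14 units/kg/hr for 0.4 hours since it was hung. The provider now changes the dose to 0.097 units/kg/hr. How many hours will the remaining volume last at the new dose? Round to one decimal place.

7.0 hours

Initial rate:
Dose = 0.14 units/kg/hr × 109.3 kg = 15.302 units/hr
Concentration = 80 units ÷ 258 mL = 0.3100775 units/mL
Rate = 15.302 units/hr ÷ 0.3100775 units/mL = 49.34895 mL/hr
Volume infused so far = 49.34895 mL/hr × 0.4 hr = 19.73958 mL
Volume remaining = 258 − 19.73958 = 238.2604 mL
New rate:
Dose = 0.097 units/kg/hr × 109.3 kg = 10.6021 units/hr
Rate = 10.6021 units/hr ÷ 0.3100775 units/mL = 34.19177 mL/hr
Time remaining = 238.2604 mL ÷ 34.19177 mL/hr = 6.968355 hr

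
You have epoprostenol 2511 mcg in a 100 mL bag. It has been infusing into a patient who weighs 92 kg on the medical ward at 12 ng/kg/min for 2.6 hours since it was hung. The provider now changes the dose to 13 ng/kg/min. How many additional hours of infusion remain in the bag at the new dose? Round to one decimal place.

32.6 hours

Initial rate:
Dose = 12 ng/kg/min × 92 kg = 1104 ng/min
1104 ng/min × 60 min/hr = 66240 ng/hr
Concentration = 2511 mcg ÷ 100 mL = 25.11 mcg/mL = 25110 ng/mL
Rate = 66240 ng/hr ÷ 25110 ng/mL = 2.637993 mL/hr
Volume infused so far = 2.637993 mL/hr × 2.6 hr = 6.858781 mL
Volume remaining = 100 − 6.858781 = 93.14122 mL
New rate:
Dose = 13 ng/kg/min × 92 kg = 1196 ng/min
1196 ng/min × 60 min/hr = 71760 ng/hr
Rate = 71760 ng/hr ÷ 25110 ng/mL = 2.857826 mL/hr
Time remaining = 93.14122 mL ÷ 2.857826 mL/hr = 32.59164 hr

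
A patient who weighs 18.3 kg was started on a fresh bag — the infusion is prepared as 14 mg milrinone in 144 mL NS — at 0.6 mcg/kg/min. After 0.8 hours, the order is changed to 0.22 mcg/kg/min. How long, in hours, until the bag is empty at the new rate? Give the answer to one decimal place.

55.8 hours

Initial rate:
Dose = 0.6 mcg/kg/min × 18.3 kg = 10.98 mcg/min
10.98 mcg/min × 60 min/hr = 658.8 mcg/hr
Concentration = 14 mg ÷ 144 mL = 0.09722222 mg/mL = 97.22222 mcg/mL
Rate = 658.8 mcg/hr ÷ 97.22222 mcg/mL = 6.776229 mL/hr
Volume infused so far = 6.776229 mL/hr × 0.8 hr = 5.420983 mL
Volume remaining = 144 − 5.420983 = 138.579 mL
New rate:
Dose = 0.22 mcg/kg/min × 18.3 kg = 4.026 mcg/min
4.026 mcg/min × 60 min/hr = 241.56 mcg/hr
Rate = 241.56 mcg/hr ÷ 97.22222 mcg/mL = 2.484617 mL/hr
Time remaining = 138.579 mL ÷ 2.484617 mL/hr = 55.7748 hr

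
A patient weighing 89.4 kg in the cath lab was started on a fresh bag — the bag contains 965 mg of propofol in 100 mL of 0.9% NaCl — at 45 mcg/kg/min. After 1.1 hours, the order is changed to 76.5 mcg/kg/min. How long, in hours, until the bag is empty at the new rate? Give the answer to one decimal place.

Initial rate:
Dose = 45 mcg/kg/min × 89.4 kg = 4023 mcg/min
4023 mcg/min × 60 min/hr = 241380 mcg/hr
Concentration = 965 mg ÷ 100 mL = 9.65 mg/mL = 9650 mcg/mL
Rate = 241380 mcg/hr ÷ 9650 mcg/mL = 25.01347 mL/hr
Volume infused so far = 25.01347 mL/hr × 1.1 hr = 27.51482 mL
Volume remaining = 100 − 27.51482 = 72.48518 mL
New rate:
Dose = 76.5 mcg/kg/min × 89.4 kg = 6839.1 mcg/min
6839.1 mcg/min × 60 min/hr = 410346 mcg/hr
Rate = 410346 mcg/hr ÷ 9650 mcg/mL = 42.5229 mL/hr
Time remaining = 72.48518 mL ÷ 42.5229 mL/hr = 1.704615 hr

1.7 hours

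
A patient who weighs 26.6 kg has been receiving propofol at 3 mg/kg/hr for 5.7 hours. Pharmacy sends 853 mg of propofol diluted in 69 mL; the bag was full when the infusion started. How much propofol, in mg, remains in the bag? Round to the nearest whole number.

Dose = 3 mg/kg/hr × 26.6 kg = 79.8 mg/hr
Concentration = 853 mg ÷ 69 mL = 12.36232 mg/mL
Rate = 79.8 mg/hr ÷ 12.36232 mg/mL = 6.4551 mL/hr
Volume infused = 6.4551 mL/hr × 5.7 hr = 36.79407 mL
Volume remaining = 69 − 36.79407 = 32.20593 mL
Drug remaining = 32.20593 mL × 12.36232 mg/mL = 398.14 mg

398 mg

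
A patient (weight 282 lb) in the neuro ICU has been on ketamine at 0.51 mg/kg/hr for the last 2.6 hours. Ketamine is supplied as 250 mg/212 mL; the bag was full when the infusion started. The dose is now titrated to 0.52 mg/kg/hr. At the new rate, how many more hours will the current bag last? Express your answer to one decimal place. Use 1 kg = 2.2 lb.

1.2 hours

Initial rate:
Weight = 282 lb ÷ 2.2 lb/kg = 128.1818 kg
Dose = 0.51 mg/kg/hr × 128.1818 kg = 65.37273 mg/hr
Concentration = 250 mg ÷ 212 mL = 1.179245 mg/mL
Rate = 65.37273 mg/hr ÷ 1.179245 mg/mL = 55.43607 mL/hr
Volume infused so far = 55.43607 mL/hr × 2.6 hr = 144.1338 mL
Volume remaining = 212 − 144.1338 = 67.86621 mL
New rate:
Dose = 0.52 mg/kg/hr × 128.1818 kg = 66.65455 mg/hr
Rate = 66.65455 mg/hr ÷ 1.179245 mg/mL = 56.52305 mL/hr
Time remaining = 67.86621 mL ÷ 56.52305 mL/hr = 1.200682 hr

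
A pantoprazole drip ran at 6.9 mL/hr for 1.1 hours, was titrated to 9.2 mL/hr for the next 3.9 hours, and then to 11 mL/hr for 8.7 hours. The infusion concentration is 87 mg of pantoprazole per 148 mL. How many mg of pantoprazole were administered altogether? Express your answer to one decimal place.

81.8 mg

Concentration = 87 mg ÷ 148 mL = 0.5878378 mg/mL
Stage 1: 6.9 mL/hr × 1.1 hr = 7.59 mL → 7.59 mL × 0.5878378 mg/mL = 4.461689 mg
Stage 2: 9.2 mL/hr × 3.9 hr = 35.88 mL → 35.88 mL × 0.5878378 mg/mL = 21.09162 mg
Stage 3: 11 mL/hr × 8.7 hr = 95.7 mL → 95.7 mL × 0.5878378 mg/mL = 56.25608 mg
Total = 4.461689 + 21.09162 + 56.25608 = 81.80939 mg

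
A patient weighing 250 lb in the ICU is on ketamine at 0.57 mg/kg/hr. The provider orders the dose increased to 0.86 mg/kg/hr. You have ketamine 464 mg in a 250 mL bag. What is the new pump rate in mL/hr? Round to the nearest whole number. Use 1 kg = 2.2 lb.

53 mL/hr

Weight = 250 lb ÷ 2.2 lb/kg = 113.6364 kg
Dose = 0.86 mg/kg/hr × 113.6364 kg = 97.72727 mg/hr
Concentration = 464 mg ÷ 250 mL = 1.856 mg/mL
Rate = 97.72727 mg/hr ÷ 1.856 mg/mL = 52.65478 mL/hr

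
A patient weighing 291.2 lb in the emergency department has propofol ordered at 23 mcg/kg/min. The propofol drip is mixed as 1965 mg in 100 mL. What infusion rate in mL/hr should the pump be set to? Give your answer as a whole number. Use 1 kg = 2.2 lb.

9 mL/hr

Weight = 291.2 lb ÷ 2.2 lb/kg = 132.3636 kg
Dose = 23 mcg/kg/min × 132.3636 kg = 3044.364 mcg/min
3044.364 mcg/min × 60 min/hr = 182661.8 mcg/hr
Concentration = 1965 mg ÷ 100 mL = 19.65 mg/mL = 19650 mcg/mL
Rate = 182661.8 mcg/hr ÷ 19650 mcg/mL = 9.295767 mL/hr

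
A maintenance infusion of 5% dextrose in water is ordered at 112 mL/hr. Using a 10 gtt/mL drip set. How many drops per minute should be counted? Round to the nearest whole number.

19 gtt/min

112 mL/hr ÷ 60 min/hr = 1.866667 mL/min
1.866667 mL/min × 10 gtt/mL = 18.66667 gtt/min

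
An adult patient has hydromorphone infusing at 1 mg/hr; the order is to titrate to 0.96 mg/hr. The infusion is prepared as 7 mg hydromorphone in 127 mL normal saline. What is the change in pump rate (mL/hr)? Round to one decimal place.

At the current dose:
Concentration = 7 mg ÷ 127 mL = 0.05511811 mg/mL
Rate = 1 mg/hr ÷ 0.05511811 mg/mL = 18.14286 mL/hr
At the new dose:
Rate = 0.96 mg/hr ÷ 0.05511811 mg/mL = 17.41714 mL/hr
Change = 17.41714 − 18.14286 = -0.7257143 mL/hr → 0.7257143 mL/hr decrease

0.7 mL/hr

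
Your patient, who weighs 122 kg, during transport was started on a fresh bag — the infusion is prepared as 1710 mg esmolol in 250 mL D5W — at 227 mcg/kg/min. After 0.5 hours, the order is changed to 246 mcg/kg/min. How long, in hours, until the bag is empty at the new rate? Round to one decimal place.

Initial rate:
Dose = 227 mcg/kg/min × 122 kg = 27694 mcg/min
27694 mcg/min × 60 min/hr = 1661640 mcg/hr
Concentration = 1710 mg ÷ 250 mL = 6.84 mg/mL = 6840 mcg/mL
Rate = 1661640 mcg/hr ÷ 6840 mcg/mL = 242.9298 mL/hr
Volume infused so far = 242.9298 mL/hr × 0.5 hr = 121.4649 mL
Volume remaining = 250 − 121.4649 = 128.5351 mL
New rate:
Dose = 246 mcg/kg/min × 122 kg = 30012 mcg/min
30012 mcg/min × 60 min/hr = 1800720 mcg/hr
Rate = 1800720 mcg/hr ÷ 6840 mcg/mL = 263.2632 mL/hr
Time remaining = 128.5351 mL ÷ 263.2632 mL/hr = 0.488238 hr

0.5 hours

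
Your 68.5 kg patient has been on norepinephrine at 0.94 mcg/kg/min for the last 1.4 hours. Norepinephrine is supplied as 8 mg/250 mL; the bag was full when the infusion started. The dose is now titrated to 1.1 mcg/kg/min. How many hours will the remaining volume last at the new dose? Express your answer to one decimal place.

Initial rate:
Dose = 0.94 mcg/kg/min × 68.5 kg = 64.39 mcg/min
64.39 mcg/min × 60 min/hr = 3863.4 mcg/hr
Concentration = 8 mg ÷ 250 mL = 0.032 mg/mL = 32 mcg/mL
Rate = 3863.4 mcg/hr ÷ 32 mcg/mL = 120.7313 mL/hr
Volume infused so far = 120.7313 mL/hr × 1.4 hr = 169.0238 mL
Volume remaining = 250 − 169.0238 = 80.97625 mL
New rate:
Dose = 1.1 mcg/kg/min × 68.5 kg = 75.35 mcg/min
75.35 mcg/min × 60 min/hr = 4521 mcg/hr
Rate = 4521 mcg/hr ÷ 32 mcg/mL = 141.2813 mL/hr
Time remaining = 80.97625 mL ÷ 141.2813 mL/hr = 0.5731564 hr

0.6 hours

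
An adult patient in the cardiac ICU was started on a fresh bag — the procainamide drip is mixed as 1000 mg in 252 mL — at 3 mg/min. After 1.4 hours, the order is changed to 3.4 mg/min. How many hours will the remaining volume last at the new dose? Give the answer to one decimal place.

Initial rate:
3 mg/min × 60 min/hr = 180 mg/hr
Concentration = 1000 mg ÷ 252 mL = 3.968254 mg/mL
Rate = 180 mg/hr ÷ 3.968254 mg/mL = 45.36 mL/hr
Volume infused so far = 45.36 mL/hr × 1.4 hr = 63.504 mL
Volume remaining = 252 − 63.504 = 188.496 mL
New rate:
3.4 mg/min × 60 min/hr = 204 mg/hr
Rate = 204 mg/hr ÷ 3.968254 mg/mL = 51.408 mL/hr
Time remaining = 188.496 mL ÷ 51.408 mL/hr = 3.666667 hr

3.7 hours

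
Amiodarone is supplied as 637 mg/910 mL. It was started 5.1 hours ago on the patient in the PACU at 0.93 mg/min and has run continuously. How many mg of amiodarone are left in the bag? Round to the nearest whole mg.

352 mg

0.93 mg/min × 60 min/hr = 55.8 mg/hr
Concentration = 637 mg ÷ 910 mL = 0.7 mg/mL
Rate = 55.8 mg/hr ÷ 0.7 mg/mL = 79.71429 mL/hr
Volume infused = 79.71429 mL/hr × 5.1 hr = 406.5429 mL
Volume remaining = 910 − 406.5429 = 503.4571 mL
Drug remaining = 503.4571 mL × 0.7 mg/mL = 352.42 mg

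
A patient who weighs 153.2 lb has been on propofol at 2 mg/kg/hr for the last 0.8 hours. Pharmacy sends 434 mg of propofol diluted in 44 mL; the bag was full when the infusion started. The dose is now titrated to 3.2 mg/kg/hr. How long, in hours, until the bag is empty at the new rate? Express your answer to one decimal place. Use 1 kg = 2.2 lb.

1.4 hours

Initial rate:
Weight = 153.2 lb ÷ 2.2 lb/kg = 69.63636 kg
Dose = 2 mg/kg/hr × 69.63636 kg = 139.2727 mg/hr
Concentration = 434 mg ÷ 44 mL = 9.863636 mg/mL
Rate = 139.2727 mg/hr ÷ 9.863636 mg/mL = 14.11982 mL/hr
Volume infused so far = 14.11982 mL/hr × 0.8 hr = 11.29585 mL
Volume remaining = 44 − 11.29585 = 32.70415 mL
New rate:
Dose = 3.2 mg/kg/hr × 69.63636 kg = 222.8364 mg/hr
Rate = 222.8364 mg/hr ÷ 9.863636 mg/mL = 22.59171 mL/hr
Time remaining = 32.70415 mL ÷ 22.59171 mL/hr = 1.447617 hr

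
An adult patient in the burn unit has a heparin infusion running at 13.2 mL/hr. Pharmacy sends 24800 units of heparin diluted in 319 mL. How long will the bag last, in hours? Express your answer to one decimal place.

24.2 hours

Duration = 319 mL ÷ 13.2 mL/hr = 24.16667 hr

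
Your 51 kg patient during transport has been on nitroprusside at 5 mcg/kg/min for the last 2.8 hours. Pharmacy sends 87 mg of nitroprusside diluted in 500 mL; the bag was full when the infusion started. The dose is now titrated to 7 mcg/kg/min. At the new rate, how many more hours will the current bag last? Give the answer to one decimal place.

Initial rate:
Dose = 5 mcg/kg/min × 51 kg = 255 mcg/min
255 mcg/min × 60 min/hr = 15300 mcg/hr
Concentration = 87 mg ÷ 500 mL = 0.174 mg/mL = 174 mcg/mL
Rate = 15300 mcg/hr ÷ 174 mcg/mL = 87.93103 mL/hr
Volume infused so far = 87.93103 mL/hr × 2.8 hr = 246.2069 mL
Volume remaining = 500 − 246.2069 = 253.7931 mL
New rate:
Dose = 7 mcg/kg/min × 51 kg = 357 mcg/min
357 mcg/min × 60 min/hr = 21420 mcg/hr
Rate = 21420 mcg/hr ÷ 174 mcg/mL = 123.1034 mL/hr
Time remaining = 253.7931 mL ÷ 123.1034 mL/hr = 2.061625 hr

2.1 hours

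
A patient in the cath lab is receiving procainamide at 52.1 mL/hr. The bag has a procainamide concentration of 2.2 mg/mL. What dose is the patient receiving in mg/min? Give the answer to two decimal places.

1.91 mg/min

Drug rate = 52.1 mL/hr × 2.2 mg/mL = 114.62 mg/hr
114.62 mg/hr ÷ 60 min/hr = 1.910333 mg/min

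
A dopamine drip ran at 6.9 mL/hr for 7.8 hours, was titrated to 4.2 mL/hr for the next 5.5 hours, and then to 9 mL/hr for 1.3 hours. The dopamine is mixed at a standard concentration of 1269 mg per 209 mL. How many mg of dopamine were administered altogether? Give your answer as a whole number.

538 mg

Concentration = 1269 mg ÷ 209 mL = 6.07177 mg/mL
Stage 1: 6.9 mL/hr × 7.8 hr = 53.82 mL → 53.82 mL × 6.07177 mg/mL = 326.7827 mg
Stage 2: 4.2 mL/hr × 5.5 hr = 23.1 mL → 23.1 mL × 6.07177 mg/mL = 140.2579 mg
Stage 3: 9 mL/hr × 1.3 hr = 11.7 mL → 11.7 mL × 6.07177 mg/mL = 71.03971 mg
Total = 326.7827 + 140.2579 + 71.03971 = 538.0803 mg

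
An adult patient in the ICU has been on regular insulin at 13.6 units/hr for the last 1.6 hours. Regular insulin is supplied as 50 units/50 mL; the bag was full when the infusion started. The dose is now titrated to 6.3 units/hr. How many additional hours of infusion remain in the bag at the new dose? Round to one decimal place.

Initial rate:
Concentration = 50 units ÷ 50 mL = 1 units/mL
Rate = 13.6 units/hr ÷ 1 units/mL = 13.6 mL/hr
Volume infused so far = 13.6 mL/hr × 1.6 hr = 21.76 mL
Volume remaining = 50 − 21.76 = 28.24 mL
New rate:
Rate = 6.3 units/hr ÷ 1 units/mL = 6.3 mL/hr
Time remaining = 28.24 mL ÷ 6.3 mL/hr = 4.48254 hr

4.5 hours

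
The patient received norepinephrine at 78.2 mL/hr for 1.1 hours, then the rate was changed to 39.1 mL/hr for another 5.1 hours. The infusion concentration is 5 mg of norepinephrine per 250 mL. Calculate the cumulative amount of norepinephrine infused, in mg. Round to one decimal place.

Concentration = 5 mg ÷ 250 mL = 0.02 mg/mL
Stage 1: 78.2 mL/hr × 1.1 hr = 86.02 mL → 86.02 mL × 0.02 mg/mL = 1.7204 mg
Stage 2: 39.1 mL/hr × 5.1 hr = 199.41 mL → 199.41 mL × 0.02 mg/mL = 3.9882 mg
Total = 1.7204 + 3.9882 = 5.7086 mg

5.7 mg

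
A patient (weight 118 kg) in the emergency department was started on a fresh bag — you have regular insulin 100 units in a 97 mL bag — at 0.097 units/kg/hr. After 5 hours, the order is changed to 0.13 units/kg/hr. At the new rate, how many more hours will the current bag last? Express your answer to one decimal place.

Initial rate:
Dose = 0.097 units/kg/hr × 118 kg = 11.446 units/hr
Concentration = 100 units ÷ 97 mL = 1.030928 units/mL
Rate = 11.446 units/hr ÷ 1.030928 units/mL = 11.10262 mL/hr
Volume infused so far = 11.10262 mL/hr × 5 hr = 55.5131 mL
Volume remaining = 97 − 55.5131 = 41.4869 mL
New rate:
Dose = 0.13 units/kg/hr × 118 kg = 15.34 units/hr
Rate = 15.34 units/hr ÷ 1.030928 units/mL = 14.8798 mL/hr
Time remaining = 41.4869 mL ÷ 14.8798 mL/hr = 2.788136 hr

2.8 hours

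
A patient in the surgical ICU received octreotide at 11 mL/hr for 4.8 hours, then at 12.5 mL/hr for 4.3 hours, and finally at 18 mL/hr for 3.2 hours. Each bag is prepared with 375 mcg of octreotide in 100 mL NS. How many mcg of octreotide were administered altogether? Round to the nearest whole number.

616 mcg

Concentration = 375 mcg ÷ 100 mL = 3.75 mcg/mL
Stage 1: 11 mL/hr × 4.8 hr = 52.8 mL → 52.8 mL × 3.75 mcg/mL = 198 mcg
Stage 2: 12.5 mL/hr × 4.3 hr = 53.75 mL → 53.75 mL × 3.75 mcg/mL = 201.5625 mcg
Stage 3: 18 mL/hr × 3.2 hr = 57.6 mL → 57.6 mL × 3.75 mcg/mL = 216 mcg
Total = 198 + 201.5625 + 216 = 615.5625 mcg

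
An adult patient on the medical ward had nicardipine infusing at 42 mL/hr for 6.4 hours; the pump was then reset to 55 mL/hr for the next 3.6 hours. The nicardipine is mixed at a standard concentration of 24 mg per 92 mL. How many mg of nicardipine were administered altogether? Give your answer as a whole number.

Concentration = 24 mg ÷ 92 mL = 0.2608696 mg/mL
Stage 1: 42 mL/hr × 6.4 hr = 268.8 mL → 268.8 mL × 0.2608696 mg/mL = 70.12174 mg
Stage 2: 55 mL/hr × 3.6 hr = 198 mL → 198 mL × 0.2608696 mg/mL = 51.65217 mg
Total = 70.12174 + 51.65217 = 121.7739 mg

122 mg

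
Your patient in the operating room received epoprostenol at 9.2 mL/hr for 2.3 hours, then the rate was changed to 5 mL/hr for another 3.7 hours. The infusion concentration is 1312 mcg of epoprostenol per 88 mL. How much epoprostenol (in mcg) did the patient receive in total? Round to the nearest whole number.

591 mcg

Concentration = 1312 mcg ÷ 88 mL = 14.90909 mcg/mL
Stage 1: 9.2 mL/hr × 2.3 hr = 21.16 mL → 21.16 mL × 14.90909 mcg/mL = 315.4764 mcg
Stage 2: 5 mL/hr × 3.7 hr = 18.5 mL → 18.5 mL × 14.90909 mcg/mL = 275.8182 mcg
Total = 315.4764 + 275.8182 = 591.2945 mcg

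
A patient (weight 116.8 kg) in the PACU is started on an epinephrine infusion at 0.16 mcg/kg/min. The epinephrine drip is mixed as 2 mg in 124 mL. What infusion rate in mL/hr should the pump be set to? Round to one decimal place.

69.5 mL/hr

Dose = 0.16 mcg/kg/min × 116.8 kg = 18.688 mcg/min
18.688 mcg/min × 60 min/hr = 1121.28 mcg/hr
Concentration = 2 mg ÷ 124 mL = 0.01612903 mg/mL = 16.12903 mcg/mL
Rate = 1121.28 mcg/hr ÷ 16.12903 mcg/mL = 69.51936 mL/hr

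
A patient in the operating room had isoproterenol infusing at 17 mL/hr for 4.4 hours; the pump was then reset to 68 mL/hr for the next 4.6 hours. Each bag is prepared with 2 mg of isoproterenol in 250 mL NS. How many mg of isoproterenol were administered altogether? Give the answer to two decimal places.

3.10 mg

Concentration = 2 mg ÷ 250 mL = 0.008 mg/mL
Stage 1: 17 mL/hr × 4.4 hr = 74.8 mL → 74.8 mL × 0.008 mg/mL = 0.5984 mg
Stage 2: 68 mL/hr × 4.6 hr = 312.8 mL → 312.8 mL × 0.008 mg/mL = 2.5024 mg
Total = 0.5984 + 2.5024 = 3.1008 mg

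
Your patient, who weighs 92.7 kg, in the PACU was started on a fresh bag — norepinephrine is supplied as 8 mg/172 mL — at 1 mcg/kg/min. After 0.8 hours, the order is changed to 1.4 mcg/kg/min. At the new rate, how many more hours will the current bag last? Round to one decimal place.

0.5 hours

Initial rate:
Dose = 1 mcg/kg/min × 92.7 kg = 92.7 mcg/min
92.7 mcg/min × 60 min/hr = 5562 mcg/hr
Concentration = 8 mg ÷ 172 mL = 0.04651163 mg/mL = 46.51163 mcg/mL
Rate = 5562 mcg/hr ÷ 46.51163 mcg/mL = 119.583 mL/hr
Volume infused so far = 119.583 mL/hr × 0.8 hr = 95.6664 mL
Volume remaining = 172 − 95.6664 = 76.3336 mL
New rate:
Dose = 1.4 mcg/kg/min × 92.7 kg = 129.78 mcg/min
129.78 mcg/min × 60 min/hr = 7786.8 mcg/hr
Rate = 7786.8 mcg/hr ÷ 46.51163 mcg/mL = 167.4162 mL/hr
Time remaining = 76.3336 mL ÷ 167.4162 mL/hr = 0.4559511 hr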